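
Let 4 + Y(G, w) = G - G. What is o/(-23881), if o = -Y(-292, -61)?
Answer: -4/23881 ≈ -0.00016750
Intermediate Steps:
Y(G, w) = -4 (Y(G, w) = -4 + (G - G) = -4 + 0 = -4)
o = 4 (o = -1*(-4) = 4)
o/(-23881) = 4/(-23881) = 4*(-1/23881) = -4/23881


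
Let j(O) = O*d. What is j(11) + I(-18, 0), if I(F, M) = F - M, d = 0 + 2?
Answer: 4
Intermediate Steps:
d = 2
j(O) = 2*O (j(O) = O*2 = 2*O)
j(11) + I(-18, 0) = 2*11 + (-18 - 1*0) = 22 + (-18 + 0) = 22 - 18 = 4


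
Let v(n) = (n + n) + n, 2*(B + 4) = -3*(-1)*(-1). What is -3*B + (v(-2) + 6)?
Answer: 33/2 ≈ 16.500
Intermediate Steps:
B = -11/2 (B = -4 + (-3*(-1)*(-1))/2 = -4 + (3*(-1))/2 = -4 + (½)*(-3) = -4 - 3/2 = -11/2 ≈ -5.5000)
v(n) = 3*n (v(n) = 2*n + n = 3*n)
-3*B + (v(-2) + 6) = -3*(-11/2) + (3*(-2) + 6) = 33/2 + (-6 + 6) = 33/2 + 0 = 33/2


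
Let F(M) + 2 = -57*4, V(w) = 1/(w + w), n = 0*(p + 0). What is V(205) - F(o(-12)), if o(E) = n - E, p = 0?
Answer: 94301/410 ≈ 230.00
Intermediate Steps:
n = 0 (n = 0*(0 + 0) = 0*0 = 0)
o(E) = -E (o(E) = 0 - E = -E)
V(w) = 1/(2*w)
F(M) = -230 (F(M) = -2 - 57*4 = -2 - 228 = -230)
V(205) - F(o(-12)) = (½)/205 - 1*(-230) = (½)*(1/205) + 230 = 1/410 + 230 = 94301/410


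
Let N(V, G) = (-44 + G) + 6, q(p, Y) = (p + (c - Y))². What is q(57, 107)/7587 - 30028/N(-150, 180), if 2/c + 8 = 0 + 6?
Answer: -12636283/59853 ≈ -211.12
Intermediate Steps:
c = -1 (c = 2/(-8 + (0 + 6)) = 2/(-8 + 6) = 2/(-2) = 2*(-½) = -1)
q(p, Y) = (-1 + p - Y)² (q(p, Y) = (p + (-1 - Y))² = (-1 + p - Y)²)
N(V, G) = -38 + G
q(57, 107)/7587 - 30028/N(-150, 180) = (1 + 107 - 1*57)²/7587 - 30028/(-38 + 180) = (1 + 107 - 57)²*(1/7587) - 30028/142 = 51²*(1/7587) - 30028*1/142 = 2601*(1/7587) - 15014/71 = 289/843 - 15014/71 = -12636283/59853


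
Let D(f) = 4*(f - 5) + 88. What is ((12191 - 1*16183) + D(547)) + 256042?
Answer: 254306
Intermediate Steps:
D(f) = 68 + 4*f (D(f) = 4*(-5 + f) + 88 = (-20 + 4*f) + 88 = 68 + 4*f)
((12191 - 1*16183) + D(547)) + 256042 = ((12191 - 1*16183) + (68 + 4*547)) + 256042 = ((12191 - 16183) + (68 + 2188)) + 256042 = (-3992 + 2256) + 256042 = -1736 + 256042 = 254306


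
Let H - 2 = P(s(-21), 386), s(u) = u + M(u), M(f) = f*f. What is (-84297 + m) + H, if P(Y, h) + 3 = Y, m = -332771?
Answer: -416649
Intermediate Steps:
M(f) = f²
s(u) = u + u²
P(Y, h) = -3 + Y
H = 419 (H = 2 + (-3 - 21*(1 - 21)) = 2 + (-3 - 21*(-20)) = 2 + (-3 + 420) = 2 + 417 = 419)
(-84297 + m) + H = (-84297 - 332771) + 419 = -417068 + 419 = -416649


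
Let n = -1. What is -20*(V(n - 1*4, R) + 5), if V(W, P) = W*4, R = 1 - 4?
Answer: 300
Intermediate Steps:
R = -3
V(W, P) = 4*W
-20*(V(n - 1*4, R) + 5) = -20*(4*(-1 - 1*4) + 5) = -20*(4*(-1 - 4) + 5) = -20*(4*(-5) + 5) = -20*(-20 + 5) = -20*(-15) = 300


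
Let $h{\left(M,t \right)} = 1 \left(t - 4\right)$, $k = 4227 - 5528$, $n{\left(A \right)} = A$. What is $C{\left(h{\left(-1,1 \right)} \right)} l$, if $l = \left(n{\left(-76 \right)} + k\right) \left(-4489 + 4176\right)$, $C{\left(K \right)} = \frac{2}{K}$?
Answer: $-287334$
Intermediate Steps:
$k = -1301$
$h{\left(M,t \right)} = -4 + t$ ($h{\left(M,t \right)} = 1 \left(-4 + t\right) = -4 + t$)
$l = 431001$ ($l = \left(-76 - 1301\right) \left(-4489 + 4176\right) = \left(-1377\right) \left(-313\right) = 431001$)
$C{\left(h{\left(-1,1 \right)} \right)} l = \frac{2}{-4 + 1} \cdot 431001 = \frac{2}{-3} \cdot 431001 = 2 \left(- \frac{1}{3}\right) 431001 = \left(- \frac{2}{3}\right) 431001 = -287334$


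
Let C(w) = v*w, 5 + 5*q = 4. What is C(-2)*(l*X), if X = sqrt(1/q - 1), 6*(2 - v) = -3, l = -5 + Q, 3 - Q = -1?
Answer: 5*I*sqrt(6) ≈ 12.247*I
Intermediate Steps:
q = -1/5 (q = -1 + (1/5)*4 = -1 + 4/5 = -1/5 ≈ -0.20000)
Q = 4 (Q = 3 - 1*(-1) = 3 + 1 = 4)
l = -1 (l = -5 + 4 = -1)
v = 5/2 (v = 2 - 1/6*(-3) = 2 + 1/2 = 5/2 ≈ 2.5000)
C(w) = 5*w/2
X = I*sqrt(6) (X = sqrt(1/(-1/5) - 1) = sqrt(-5 - 1) = sqrt(-6) = I*sqrt(6) ≈ 2.4495*I)
C(-2)*(l*X) = ((5/2)*(-2))*(-I*sqrt(6)) = -(-5)*I*sqrt(6) = 5*I*sqrt(6)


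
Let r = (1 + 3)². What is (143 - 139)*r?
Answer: 64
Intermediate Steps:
r = 16 (r = 4² = 16)
(143 - 139)*r = (143 - 139)*16 = 4*16 = 64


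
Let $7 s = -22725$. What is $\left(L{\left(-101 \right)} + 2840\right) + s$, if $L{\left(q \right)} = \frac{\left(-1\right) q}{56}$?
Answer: $- \frac{3237}{8} \approx -404.63$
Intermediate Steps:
$s = - \frac{22725}{7}$ ($s = \frac{1}{7} \left(-22725\right) = - \frac{22725}{7} \approx -3246.4$)
$L{\left(q \right)} = - \frac{q}{56}$ ($L{\left(q \right)} = - q \frac{1}{56} = - \frac{q}{56}$)
$\left(L{\left(-101 \right)} + 2840\right) + s = \left(\left(- \frac{1}{56}\right) \left(-101\right) + 2840\right) - \frac{22725}{7} = \left(\frac{101}{56} + 2840\right) - \frac{22725}{7} = \frac{159141}{56} - \frac{22725}{7} = - \frac{3237}{8}$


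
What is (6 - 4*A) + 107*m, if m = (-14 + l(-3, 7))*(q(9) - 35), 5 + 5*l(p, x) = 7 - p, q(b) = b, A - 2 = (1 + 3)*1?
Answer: 36148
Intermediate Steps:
A = 6 (A = 2 + (1 + 3)*1 = 2 + 4*1 = 2 + 4 = 6)
l(p, x) = 2/5 - p/5 (l(p, x) = -1 + (7 - p)/5 = -1 + (7/5 - p/5) = 2/5 - p/5)
m = 338 (m = (-14 + (2/5 - 1/5*(-3)))*(9 - 35) = (-14 + (2/5 + 3/5))*(-26) = (-14 + 1)*(-26) = -13*(-26) = 338)
(6 - 4*A) + 107*m = (6 - 4*6) + 107*338 = (6 - 24) + 36166 = -18 + 36166 = 36148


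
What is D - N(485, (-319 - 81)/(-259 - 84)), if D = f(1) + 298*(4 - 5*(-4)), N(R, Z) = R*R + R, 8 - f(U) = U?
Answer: -228551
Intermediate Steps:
f(U) = 8 - U
N(R, Z) = R + R**2 (N(R, Z) = R**2 + R = R + R**2)
D = 7159 (D = (8 - 1*1) + 298*(4 - 5*(-4)) = (8 - 1) + 298*(4 + 20) = 7 + 298*24 = 7 + 7152 = 7159)
D - N(485, (-319 - 81)/(-259 - 84)) = 7159 - 485*(1 + 485) = 7159 - 485*486 = 7159 - 1*235710 = 7159 - 235710 = -228551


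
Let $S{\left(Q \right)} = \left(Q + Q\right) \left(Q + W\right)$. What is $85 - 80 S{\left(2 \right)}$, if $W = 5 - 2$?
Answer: $-1515$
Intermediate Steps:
$W = 3$ ($W = 5 - 2 = 3$)
$S{\left(Q \right)} = 2 Q \left(3 + Q\right)$ ($S{\left(Q \right)} = \left(Q + Q\right) \left(Q + 3\right) = 2 Q \left(3 + Q\right)$)
$85 - 80 S{\left(2 \right)} = 85 - 80 \cdot 2 \cdot 2 \left(3 + 2\right) = 85 - 80 \cdot 2 \cdot 2 \cdot 5 = 85 - 1600 = -1515$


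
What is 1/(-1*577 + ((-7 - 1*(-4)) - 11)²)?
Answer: -1/381 ≈ -0.0026247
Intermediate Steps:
1/(-1*577 + ((-7 - 1*(-4)) - 11)²) = 1/(-577 + ((-7 + 4) - 11)²) = 1/(-577 + (-3 - 11)²) = 1/(-577 + (-14)²) = 1/(-577 + 196) = 1/(-381) = -1/381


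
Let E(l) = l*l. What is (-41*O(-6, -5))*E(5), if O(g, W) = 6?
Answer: -6150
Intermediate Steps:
E(l) = l²
(-41*O(-6, -5))*E(5) = -41*6*5² = -246*25 = -6150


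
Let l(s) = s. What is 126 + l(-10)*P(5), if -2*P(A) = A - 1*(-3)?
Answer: 166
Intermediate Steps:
P(A) = -3/2 - A/2 (P(A) = -(A - 1*(-3))/2 = -(A + 3)/2 = -(3 + A)/2 = -3/2 - A/2)
126 + l(-10)*P(5) = 126 - 10*(-3/2 - 1/2*5) = 126 - 10*(-3/2 - 5/2) = 126 - 10*(-4) = 126 + 40 = 166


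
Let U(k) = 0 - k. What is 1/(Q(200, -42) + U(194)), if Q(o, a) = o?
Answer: 1/6 ≈ 0.16667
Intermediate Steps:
U(k) = -k
1/(Q(200, -42) + U(194)) = 1/(200 - 1*194) = 1/(200 - 194) = 1/6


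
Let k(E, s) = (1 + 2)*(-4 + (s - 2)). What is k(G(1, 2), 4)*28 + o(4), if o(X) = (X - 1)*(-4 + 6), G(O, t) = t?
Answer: -162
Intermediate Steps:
k(E, s) = -18 + 3*s (k(E, s) = 3*(-4 + (-2 + s)) = 3*(-6 + s) = -18 + 3*s)
o(X) = -2 + 2*X (o(X) = (-1 + X)*2 = -2 + 2*X)
k(G(1, 2), 4)*28 + o(4) = (-18 + 3*4)*28 + (-2 + 2*4) = (-18 + 12)*28 + (-2 + 8) = -6*28 + 6 = -168 + 6 = -162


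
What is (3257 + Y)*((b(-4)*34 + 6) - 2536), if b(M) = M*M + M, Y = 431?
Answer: -7825936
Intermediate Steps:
b(M) = M + M² (b(M) = M² + M = M + M²)
(3257 + Y)*((b(-4)*34 + 6) - 2536) = (3257 + 431)*((-4*(1 - 4)*34 + 6) - 2536) = 3688*((-4*(-3)*34 + 6) - 2536) = 3688*((12*34 + 6) - 2536) = 3688*((408 + 6) - 2536) = 3688*(414 - 2536) = 3688*(-2122) = -7825936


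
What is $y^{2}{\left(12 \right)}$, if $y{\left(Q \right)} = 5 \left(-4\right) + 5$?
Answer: $225$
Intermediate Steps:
$y{\left(Q \right)} = -15$ ($y{\left(Q \right)} = -20 + 5 = -15$)
$y^{2}{\left(12 \right)} = \left(-15\right)^{2} = 225$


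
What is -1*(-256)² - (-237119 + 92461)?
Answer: 79122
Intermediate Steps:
-1*(-256)² - (-237119 + 92461) = -1*65536 - 1*(-144658) = -65536 + 144658 = 79122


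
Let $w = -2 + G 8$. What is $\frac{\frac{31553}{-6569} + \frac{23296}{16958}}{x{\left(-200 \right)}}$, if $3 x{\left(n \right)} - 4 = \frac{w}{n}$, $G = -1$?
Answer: $- \frac{3820443500}{1503860877} \approx -2.5404$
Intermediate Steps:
$w = -10$ ($w = -2 - 8 = -10$)
$x{\left(n \right)} = \frac{4}{3} - \frac{10}{3 n}$ ($x{\left(n \right)} = \frac{4}{3} + \frac{\left(-10\right) \frac{1}{n}}{3} = \frac{4}{3} - \frac{10}{3 n}$)
$\frac{\frac{31553}{-6569} + \frac{23296}{16958}}{x{\left(-200 \right)}} = \frac{\frac{31553}{-6569} + \frac{23296}{16958}}{\frac{2}{3} \frac{1}{-200} \left(-5 + 2 \left(-200\right)\right)} = \frac{31553 \left(- \frac{1}{6569}\right) + 23296 \cdot \frac{1}{16958}}{\frac{2}{3} \left(- \frac{1}{200}\right) \left(-5 - 400\right)} = \frac{- \frac{31553}{6569} + \frac{11648}{8479}}{\frac{2}{3} \left(- \frac{1}{200}\right) \left(-405\right)} = - \frac{191022175}{55698551 \cdot \frac{27}{20}} = \left(- \frac{191022175}{55698551}\right) \frac{20}{27} = - \frac{3820443500}{1503860877}$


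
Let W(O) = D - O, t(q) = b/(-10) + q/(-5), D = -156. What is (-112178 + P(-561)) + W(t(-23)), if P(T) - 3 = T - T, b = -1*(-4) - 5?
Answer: -1123357/10 ≈ -1.1234e+5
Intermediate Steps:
b = -1 (b = 4 - 5 = -1)
P(T) = 3 (P(T) = 3 + (T - T) = 3 + 0 = 3)
t(q) = ⅒ - q/5 (t(q) = -1/(-10) + q/(-5) = -1*(-⅒) + q*(-⅕) = ⅒ - q/5)
W(O) = -156 - O
(-112178 + P(-561)) + W(t(-23)) = (-112178 + 3) + (-156 - (⅒ - ⅕*(-23))) = -112175 + (-156 - (⅒ + 23/5)) = -112175 + (-156 - 1*47/10) = -112175 + (-156 - 47/10) = -112175 - 1607/10 = -1123357/10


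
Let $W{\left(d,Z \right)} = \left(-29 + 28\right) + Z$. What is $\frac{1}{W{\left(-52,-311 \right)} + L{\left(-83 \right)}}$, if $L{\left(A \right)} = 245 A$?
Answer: $- \frac{1}{20647} \approx -4.8433 \cdot 10^{-5}$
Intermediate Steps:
$W{\left(d,Z \right)} = -1 + Z$
$\frac{1}{W{\left(-52,-311 \right)} + L{\left(-83 \right)}} = \frac{1}{\left(-1 - 311\right) + 245 \left(-83\right)} = \frac{1}{-312 - 20335} = \frac{1}{-20647} = - \frac{1}{20647}$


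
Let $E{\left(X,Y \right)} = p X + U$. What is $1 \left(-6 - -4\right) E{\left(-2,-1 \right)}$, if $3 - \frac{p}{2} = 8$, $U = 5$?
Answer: $-50$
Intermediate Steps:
$p = -10$ ($p = 6 - 16 = -10$)
$E{\left(X,Y \right)} = 5 - 10 X$ ($E{\left(X,Y \right)} = - 10 X + 5 = 5 - 10 X$)
$1 \left(-6 - -4\right) E{\left(-2,-1 \right)} = 1 \left(-6 - -4\right) \left(5 - -20\right) = 1 \left(-6 + \left(-1 + 5\right)\right) \left(5 + 20\right) = 1 \left(-6 + 4\right) 25 = 1 \left(-2\right) 25 = \left(-2\right) 25 = -50$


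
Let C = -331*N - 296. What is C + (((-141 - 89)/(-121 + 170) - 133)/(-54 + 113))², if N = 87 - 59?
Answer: -79889251875/8357881 ≈ -9558.5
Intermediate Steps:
N = 28
C = -9564 (C = -331*28 - 296 = -9268 - 296 = -9564)
C + (((-141 - 89)/(-121 + 170) - 133)/(-54 + 113))² = -9564 + (((-141 - 89)/(-121 + 170) - 133)/(-54 + 113))² = -9564 + ((-230/49 - 133)/59)² = -9564 + ((-230*1/49 - 133)*(1/59))² = -9564 + ((-230/49 - 133)*(1/59))² = -9564 + (-6747/49*1/59)² = -9564 + (-6747/2891)² = -9564 + 45522009/8357881 = -79889251875/8357881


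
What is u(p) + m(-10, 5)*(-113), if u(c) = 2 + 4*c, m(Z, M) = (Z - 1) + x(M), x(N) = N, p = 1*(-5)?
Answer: 660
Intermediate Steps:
p = -5
m(Z, M) = -1 + M + Z (m(Z, M) = (Z - 1) + M = (-1 + Z) + M = -1 + M + Z)
u(p) + m(-10, 5)*(-113) = (2 + 4*(-5)) + (-1 + 5 - 10)*(-113) = (2 - 20) - 6*(-113) = -18 + 678 = 660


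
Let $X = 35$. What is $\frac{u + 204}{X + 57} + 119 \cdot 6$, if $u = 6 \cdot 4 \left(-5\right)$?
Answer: $\frac{16443}{23} \approx 714.91$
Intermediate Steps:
$u = -120$ ($u = 24 \left(-5\right) = -120$)
$\frac{u + 204}{X + 57} + 119 \cdot 6 = \frac{-120 + 204}{35 + 57} + 119 \cdot 6 = \frac{84}{92} + 714 = 84 \cdot \frac{1}{92} + 714 = \frac{21}{23} + 714 = \frac{16443}{23}$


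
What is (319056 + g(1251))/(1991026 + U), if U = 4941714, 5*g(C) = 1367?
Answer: 1596647/34663700 ≈ 0.046061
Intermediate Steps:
g(C) = 1367/5 (g(C) = (1/5)*1367 = 1367/5)
(319056 + g(1251))/(1991026 + U) = (319056 + 1367/5)/(1991026 + 4941714) = (1596647/5)/6932740 = (1596647/5)*(1/6932740) = 1596647/34663700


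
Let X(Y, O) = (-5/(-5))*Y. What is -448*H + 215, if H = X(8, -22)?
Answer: -3369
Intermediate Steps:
X(Y, O) = Y (X(Y, O) = (-5*(-⅕))*Y = 1*Y = Y)
H = 8
-448*H + 215 = -448*8 + 215 = -3584 + 215 = -3369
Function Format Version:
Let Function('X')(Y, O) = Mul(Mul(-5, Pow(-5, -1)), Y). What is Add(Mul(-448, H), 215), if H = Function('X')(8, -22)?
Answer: -3369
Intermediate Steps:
Function('X')(Y, O) = Y (Function('X')(Y, O) = Mul(Mul(-5, Rational(-1, 5)), Y) = Mul(1, Y) = Y)
H = 8
Add(Mul(-448, H), 215) = Add(Mul(-448, 8), 215) = Add(-3584, 215) = -3369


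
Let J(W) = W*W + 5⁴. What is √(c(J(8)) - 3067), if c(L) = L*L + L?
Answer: √472343 ≈ 687.27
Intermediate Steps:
J(W) = 625 + W² (J(W) = W² + 625 = 625 + W²)
c(L) = L + L² (c(L) = L² + L = L + L²)
√(c(J(8)) - 3067) = √((625 + 8²)*(1 + (625 + 8²)) - 3067) = √((625 + 64)*(1 + (625 + 64)) - 3067) = √(689*(1 + 689) - 3067) = √(689*690 - 3067) = √(475410 - 3067) = √472343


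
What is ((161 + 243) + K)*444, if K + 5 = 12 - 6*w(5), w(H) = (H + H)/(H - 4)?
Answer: 155844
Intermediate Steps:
w(H) = 2*H/(-4 + H) (w(H) = (2*H)/(-4 + H) = 2*H/(-4 + H))
K = -53 (K = -5 + (12 - 12*5/(-4 + 5)) = -5 + (12 - 12*5/1) = -5 + (12 - 12*5) = -5 + (12 - 6*10) = -5 + (12 - 60) = -5 - 48 = -53)
((161 + 243) + K)*444 = ((161 + 243) - 53)*444 = (404 - 53)*444 = 351*444 = 155844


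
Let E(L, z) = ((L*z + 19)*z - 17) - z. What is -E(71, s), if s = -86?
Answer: -523551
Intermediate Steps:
E(L, z) = -17 - z + z*(19 + L*z) (E(L, z) = ((19 + L*z)*z - 17) - z = (z*(19 + L*z) - 17) - z = (-17 + z*(19 + L*z)) - z = -17 - z + z*(19 + L*z))
-E(71, s) = -(-17 + 18*(-86) + 71*(-86)²) = -(-17 - 1548 + 71*7396) = -(-17 - 1548 + 525116) = -1*523551 = -523551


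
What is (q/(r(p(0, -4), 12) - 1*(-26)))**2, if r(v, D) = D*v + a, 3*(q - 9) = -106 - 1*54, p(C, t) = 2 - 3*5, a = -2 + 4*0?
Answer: 17689/156816 ≈ 0.11280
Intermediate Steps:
a = -2 (a = -2 + 0 = -2)
p(C, t) = -13 (p(C, t) = 2 - 15 = -13)
q = -133/3 (q = 9 + (-106 - 1*54)/3 = 9 + (-106 - 54)/3 = 9 + (1/3)*(-160) = 9 - 160/3 = -133/3 ≈ -44.333)
r(v, D) = -2 + D*v (r(v, D) = D*v - 2 = -2 + D*v)
(q/(r(p(0, -4), 12) - 1*(-26)))**2 = (-133/(3*((-2 + 12*(-13)) - 1*(-26))))**2 = (-133/(3*((-2 - 156) + 26)))**2 = (-133/(3*(-158 + 26)))**2 = (-133/3/(-132))**2 = (-133/3*(-1/132))**2 = (133/396)**2 = 17689/156816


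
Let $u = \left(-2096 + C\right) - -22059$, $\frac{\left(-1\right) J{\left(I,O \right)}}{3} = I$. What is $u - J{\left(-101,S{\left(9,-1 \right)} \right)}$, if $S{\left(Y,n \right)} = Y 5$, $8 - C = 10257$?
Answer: $9411$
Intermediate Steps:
$C = -10249$ ($C = 8 - 10257 = -10249$)
$S{\left(Y,n \right)} = 5 Y$
$J{\left(I,O \right)} = - 3 I$
$u = 9714$ ($u = \left(-2096 - 10249\right) - -22059 = -12345 + 22059 = 9714$)
$u - J{\left(-101,S{\left(9,-1 \right)} \right)} = 9714 - \left(-3\right) \left(-101\right) = 9714 - 303 = 9411$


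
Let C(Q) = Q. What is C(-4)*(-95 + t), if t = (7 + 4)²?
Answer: -104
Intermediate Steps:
t = 121 (t = 11² = 121)
C(-4)*(-95 + t) = -4*(-95 + 121) = -4*26 = -104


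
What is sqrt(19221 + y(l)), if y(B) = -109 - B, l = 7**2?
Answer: sqrt(19063) ≈ 138.07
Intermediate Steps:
l = 49
sqrt(19221 + y(l)) = sqrt(19221 + (-109 - 1*49)) = sqrt(19221 + (-109 - 49)) = sqrt(19221 - 158) = sqrt(19063)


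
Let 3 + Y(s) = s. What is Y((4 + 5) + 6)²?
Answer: 144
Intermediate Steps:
Y(s) = -3 + s
Y((4 + 5) + 6)² = (-3 + ((4 + 5) + 6))² = (-3 + (9 + 6))² = (-3 + 15)² = 12² = 144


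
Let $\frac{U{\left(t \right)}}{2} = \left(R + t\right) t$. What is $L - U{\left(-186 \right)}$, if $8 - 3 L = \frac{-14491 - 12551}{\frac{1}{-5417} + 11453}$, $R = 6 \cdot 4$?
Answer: $- \frac{623103087727}{10340150} \approx -60261.0$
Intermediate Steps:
$R = 24$
$U{\left(t \right)} = 2 t \left(24 + t\right)$ ($U{\left(t \right)} = 2 \left(24 + t\right) t = 2 t \left(24 + t\right)$)
$L = \frac{35711873}{10340150}$ ($L = \frac{8}{3} - \frac{\left(-14491 - 12551\right) \frac{1}{\frac{1}{-5417} + 11453}}{3} = \frac{8}{3} - \frac{\left(-27042\right) \frac{1}{- \frac{1}{5417} + 11453}}{3} = \frac{8}{3} - \frac{\left(-27042\right) \frac{1}{\frac{62040900}{5417}}}{3} = \frac{8}{3} - \frac{\left(-27042\right) \frac{5417}{62040900}}{3} = \frac{8}{3} - - \frac{24414419}{31020450} = \frac{8}{3} + \frac{24414419}{31020450} = \frac{35711873}{10340150} \approx 3.4537$)
$L - U{\left(-186 \right)} = \frac{35711873}{10340150} - 2 \left(-186\right) \left(24 - 186\right) = \frac{35711873}{10340150} - 2 \left(-186\right) \left(-162\right) = \frac{35711873}{10340150} - 60264 = - \frac{623103087727}{10340150}$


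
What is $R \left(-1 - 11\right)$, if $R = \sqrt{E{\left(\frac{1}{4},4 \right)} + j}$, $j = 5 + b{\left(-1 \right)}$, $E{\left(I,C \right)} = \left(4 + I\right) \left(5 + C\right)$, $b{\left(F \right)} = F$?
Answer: $-78$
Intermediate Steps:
$j = 4$ ($j = 5 - 1 = 4$)
$R = \frac{13}{2}$ ($R = \sqrt{\left(20 + 4 \cdot 4 + \frac{5}{4} + \frac{4}{4}\right) + 4} = \sqrt{\left(20 + 16 + 5 \cdot \frac{1}{4} + 4 \cdot \frac{1}{4}\right) + 4} = \sqrt{\left(20 + 16 + \frac{5}{4} + 1\right) + 4} = \sqrt{\frac{153}{4} + 4} = \sqrt{\frac{169}{4}} = \frac{13}{2} \approx 6.5$)
$R \left(-1 - 11\right) = \frac{13 \left(-1 - 11\right)}{2} = \frac{13}{2} \left(-12\right) = -78$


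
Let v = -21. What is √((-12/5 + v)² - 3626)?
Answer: I*√76961/5 ≈ 55.484*I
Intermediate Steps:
√((-12/5 + v)² - 3626) = √((-12/5 - 21)² - 3626) = √((-117/5)² - 3626) = √(13689/25 - 3626) = √(-76961/25) = I*√76961/5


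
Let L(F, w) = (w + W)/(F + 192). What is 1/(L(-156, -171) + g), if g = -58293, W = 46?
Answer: -36/2098673 ≈ -1.7154e-5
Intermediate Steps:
L(F, w) = (46 + w)/(192 + F) (L(F, w) = (w + 46)/(F + 192) = (46 + w)/(192 + F))
1/(L(-156, -171) + g) = 1/((46 - 171)/(192 - 156) - 58293) = 1/(-125/36 - 58293) = 1/(-2098673/36) = -36/2098673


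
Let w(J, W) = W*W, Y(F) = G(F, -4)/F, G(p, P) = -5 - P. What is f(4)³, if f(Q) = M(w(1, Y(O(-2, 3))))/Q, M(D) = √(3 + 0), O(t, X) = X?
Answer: 3*√3/64 ≈ 0.081190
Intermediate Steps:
Y(F) = -1/F (Y(F) = (-5 - 1*(-4))/F = (-5 + 4)/F = -1/F)
w(J, W) = W²
M(D) = √3
f(Q) = √3/Q
f(4)³ = (√3/4)³ = 3*√3/64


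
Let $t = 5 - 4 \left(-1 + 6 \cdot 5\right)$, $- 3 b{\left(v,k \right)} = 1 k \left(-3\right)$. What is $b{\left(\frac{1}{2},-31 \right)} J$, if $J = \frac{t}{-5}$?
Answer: $- \frac{3441}{5} \approx -688.2$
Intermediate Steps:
$b{\left(v,k \right)} = k$ ($b{\left(v,k \right)} = - \frac{1 k \left(-3\right)}{3} = - \frac{k \left(-3\right)}{3} = - \frac{\left(-3\right) k}{3} = k$)
$t = -111$ ($t = 5 - 4 \left(-1 + 30\right) = 5 - 116 = -111$)
$J = \frac{111}{5}$ ($J = - \frac{111}{-5} = \left(-111\right) \left(- \frac{1}{5}\right) = \frac{111}{5} \approx 22.2$)
$b{\left(\frac{1}{2},-31 \right)} J = \left(-31\right) \frac{111}{5} = - \frac{3441}{5}$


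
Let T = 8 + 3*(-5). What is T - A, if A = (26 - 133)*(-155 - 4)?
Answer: -17020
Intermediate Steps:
A = 17013 (A = -107*(-159) = 17013)
T = -7 (T = 8 - 15 = -7)
T - A = -7 - 1*17013 = -7 - 17013 = -17020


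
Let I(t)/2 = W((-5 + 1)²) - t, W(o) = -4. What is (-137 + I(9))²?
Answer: 26569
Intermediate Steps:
I(t) = -8 - 2*t (I(t) = 2*(-4 - t) = -8 - 2*t)
(-137 + I(9))² = (-137 + (-8 - 2*9))² = (-137 + (-8 - 18))² = (-137 - 26)² = (-163)² = 26569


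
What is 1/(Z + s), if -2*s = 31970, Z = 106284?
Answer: 1/90299 ≈ 1.1074e-5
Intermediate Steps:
s = -15985 (s = -½*31970 = -15985)
1/(Z + s) = 1/(106284 - 15985) = 1/90299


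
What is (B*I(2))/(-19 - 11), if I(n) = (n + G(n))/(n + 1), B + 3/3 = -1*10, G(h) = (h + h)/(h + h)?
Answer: 11/30 ≈ 0.36667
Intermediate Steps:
G(h) = 1 (G(h) = (2*h)/((2*h)) = (2*h)*(1/(2*h)) = 1)
B = -11 (B = -1 - 1*10 = -1 - 10 = -11)
I(n) = 1 (I(n) = (n + 1)/(n + 1) = (1 + n)/(1 + n) = 1)
(B*I(2))/(-19 - 11) = (-11*1)/(-19 - 11) = -11/(-30) = -11*(-1/30) = 11/30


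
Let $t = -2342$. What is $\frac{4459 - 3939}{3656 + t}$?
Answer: $\frac{260}{657} \approx 0.39574$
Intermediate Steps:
$\frac{4459 - 3939}{3656 + t} = \frac{4459 - 3939}{3656 - 2342} = \frac{520}{1314} = 520 \cdot \frac{1}{1314} = \frac{260}{657}$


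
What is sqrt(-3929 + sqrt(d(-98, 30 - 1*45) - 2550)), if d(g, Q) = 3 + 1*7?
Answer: sqrt(-3929 + 2*I*sqrt(635)) ≈ 0.402 + 62.683*I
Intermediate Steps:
d(g, Q) = 10 (d(g, Q) = 3 + 7 = 10)
sqrt(-3929 + sqrt(d(-98, 30 - 1*45) - 2550)) = sqrt(-3929 + sqrt(10 - 2550)) = sqrt(-3929 + sqrt(-2540)) = sqrt(-3929 + 2*I*sqrt(635))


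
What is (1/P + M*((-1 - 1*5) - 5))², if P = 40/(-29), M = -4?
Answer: 2996361/1600 ≈ 1872.7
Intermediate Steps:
P = -40/29 (P = 40*(-1/29) = -40/29 ≈ -1.3793)
(1/P + M*((-1 - 1*5) - 5))² = (1/(-40/29) - 4*((-1 - 1*5) - 5))² = (-29/40 - 4*((-1 - 5) - 5))² = (-29/40 - 4*(-6 - 5))² = (-29/40 - 4*(-11))² = (-29/40 + 44)² = (1731/40)² = 2996361/1600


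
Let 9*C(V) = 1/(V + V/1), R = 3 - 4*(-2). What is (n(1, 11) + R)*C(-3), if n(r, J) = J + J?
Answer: -11/18 ≈ -0.61111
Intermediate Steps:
n(r, J) = 2*J
R = 11 (R = 3 + 8 = 11)
C(V) = 1/(18*V) (C(V) = 1/(9*(V + V/1)) = 1/(9*(V + V*1)) = 1/(9*(V + V)) = 1/(9*((2*V))) = (1/(2*V))/9 = 1/(18*V))
(n(1, 11) + R)*C(-3) = (2*11 + 11)*((1/18)/(-3)) = (22 + 11)*((1/18)*(-⅓)) = 33*(-1/54) = -11/18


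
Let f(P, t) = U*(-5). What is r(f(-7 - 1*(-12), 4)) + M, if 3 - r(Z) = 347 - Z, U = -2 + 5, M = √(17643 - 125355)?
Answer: -359 + 24*I*√187 ≈ -359.0 + 328.19*I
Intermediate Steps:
M = 24*I*√187 (M = √(-107712) = 24*I*√187 ≈ 328.2*I)
U = 3
f(P, t) = -15 (f(P, t) = 3*(-5) = -15)
r(Z) = -344 + Z (r(Z) = 3 - (347 - Z) = 3 + (-347 + Z) = -344 + Z)
r(f(-7 - 1*(-12), 4)) + M = (-344 - 15) + 24*I*√187 = -359 + 24*I*√187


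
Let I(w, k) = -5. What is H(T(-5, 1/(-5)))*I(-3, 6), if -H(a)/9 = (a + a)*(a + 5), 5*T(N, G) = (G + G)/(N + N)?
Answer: 11268/3125 ≈ 3.6058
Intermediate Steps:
T(N, G) = G/(5*N) (T(N, G) = ((G + G)/(N + N))/5 = ((2*G)/((2*N)))/5 = ((2*G)*(1/(2*N)))/5 = (G/N)/5 = G/(5*N))
H(a) = -18*a*(5 + a) (H(a) = -9*(a + a)*(a + 5) = -9*2*a*(5 + a) = -18*a*(5 + a))
H(T(-5, 1/(-5)))*I(-3, 6) = -18*(⅕)/(-5*(-5))*(5 + (⅕)/(-5*(-5)))*(-5) = -18*(⅕)*(-⅕)*(-⅕)*(5 + (⅕)*(-⅕)*(-⅕))*(-5) = -18*1/125*(5 + 1/125)*(-5) = -18*1/125*626/125*(-5) = -11268/15625*(-5) = 11268/3125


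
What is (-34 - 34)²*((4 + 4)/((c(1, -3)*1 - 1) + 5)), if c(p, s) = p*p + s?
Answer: 18496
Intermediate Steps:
c(p, s) = s + p² (c(p, s) = p² + s = s + p²)
(-34 - 34)²*((4 + 4)/((c(1, -3)*1 - 1) + 5)) = (-34 - 34)²*((4 + 4)/(((-3 + 1²)*1 - 1) + 5)) = (-68)²*(8/(((-3 + 1)*1 - 1) + 5)) = 4624*(8/((-2*1 - 1) + 5)) = 4624*(8/((-2 - 1) + 5)) = 4624*(8/(-3 + 5)) = 4624*(8/2) = 4624*(8*(½)) = 4624*4 = 18496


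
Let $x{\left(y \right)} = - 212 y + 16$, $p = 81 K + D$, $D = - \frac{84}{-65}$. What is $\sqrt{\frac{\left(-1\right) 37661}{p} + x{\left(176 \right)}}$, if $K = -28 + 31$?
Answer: $\frac{i \sqrt{9442783174971}}{15879} \approx 193.52 i$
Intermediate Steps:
$K = 3$
$D = \frac{84}{65}$ ($D = \left(-84\right) \left(- \frac{1}{65}\right) = \frac{84}{65} \approx 1.2923$)
$p = \frac{15879}{65}$ ($p = 81 \cdot 3 + \frac{84}{65} = 243 + \frac{84}{65} = \frac{15879}{65} \approx 244.29$)
$x{\left(y \right)} = 16 - 212 y$
$\sqrt{\frac{\left(-1\right) 37661}{p} + x{\left(176 \right)}} = \sqrt{\frac{\left(-1\right) 37661}{\frac{15879}{65}} + \left(16 - 37312\right)} = \sqrt{\left(-37661\right) \frac{65}{15879} + \left(16 - 37312\right)} = \sqrt{- \frac{2447965}{15879} - 37296} = \sqrt{- \frac{594671149}{15879}} = \frac{i \sqrt{9442783174971}}{15879}$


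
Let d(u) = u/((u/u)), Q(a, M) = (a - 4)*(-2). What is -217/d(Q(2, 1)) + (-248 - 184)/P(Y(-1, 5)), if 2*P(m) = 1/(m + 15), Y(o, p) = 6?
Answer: -72793/4 ≈ -18198.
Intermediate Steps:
Q(a, M) = 8 - 2*a (Q(a, M) = (-4 + a)*(-2) = 8 - 2*a)
P(m) = 1/(2*(15 + m)) (P(m) = 1/(2*(m + 15)) = 1/(2*(15 + m)))
d(u) = u (d(u) = u/1 = u*1 = u)
-217/d(Q(2, 1)) + (-248 - 184)/P(Y(-1, 5)) = -217/(8 - 2*2) + (-248 - 184)/((1/(2*(15 + 6)))) = -217/(8 - 4) - 432/((½)/21) = -217/4 - 432/((½)*(1/21)) = -217*¼ - 432/1/42 = -217/4 - 432*42 = -217/4 - 18144 = -72793/4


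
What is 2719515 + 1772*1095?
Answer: 4659855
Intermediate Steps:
2719515 + 1772*1095 = 2719515 + 1940340 = 4659855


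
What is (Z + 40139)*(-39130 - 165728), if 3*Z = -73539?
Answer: -3201111108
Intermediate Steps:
Z = -24513 (Z = (⅓)*(-73539) = -24513)
(Z + 40139)*(-39130 - 165728) = (-24513 + 40139)*(-39130 - 165728) = 15626*(-204858) = -3201111108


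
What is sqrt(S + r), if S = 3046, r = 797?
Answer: 3*sqrt(427) ≈ 61.992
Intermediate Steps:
sqrt(S + r) = sqrt(3046 + 797) = sqrt(3843) = 3*sqrt(427)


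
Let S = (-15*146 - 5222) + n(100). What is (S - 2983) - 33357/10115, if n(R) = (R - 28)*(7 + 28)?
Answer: -79688982/10115 ≈ -7878.3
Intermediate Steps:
n(R) = -980 + 35*R (n(R) = (-28 + R)*35 = -980 + 35*R)
S = -4892 (S = (-15*146 - 5222) + (-980 + 35*100) = (-2190 - 5222) + (-980 + 3500) = -7412 + 2520 = -4892)
(S - 2983) - 33357/10115 = (-4892 - 2983) - 33357/10115 = -7875 - 33357*1/10115 = -7875 - 33357/10115 = -79688982/10115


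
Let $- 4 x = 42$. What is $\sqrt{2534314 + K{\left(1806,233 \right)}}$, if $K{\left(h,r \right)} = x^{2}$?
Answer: $\frac{\sqrt{10137697}}{2} \approx 1592.0$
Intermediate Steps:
$x = - \frac{21}{2}$ ($x = \left(- \frac{1}{4}\right) 42 = - \frac{21}{2} \approx -10.5$)
$K{\left(h,r \right)} = \frac{441}{4}$ ($K{\left(h,r \right)} = \left(- \frac{21}{2}\right)^{2} = \frac{441}{4}$)
$\sqrt{2534314 + K{\left(1806,233 \right)}} = \sqrt{2534314 + \frac{441}{4}} = \sqrt{\frac{10137697}{4}} = \frac{\sqrt{10137697}}{2}$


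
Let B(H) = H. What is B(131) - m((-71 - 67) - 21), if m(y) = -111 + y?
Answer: 401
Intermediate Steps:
B(131) - m((-71 - 67) - 21) = 131 - (-111 + ((-71 - 67) - 21)) = 131 - (-111 + (-138 - 21)) = 131 - (-111 - 159) = 131 - 1*(-270) = 131 + 270 = 401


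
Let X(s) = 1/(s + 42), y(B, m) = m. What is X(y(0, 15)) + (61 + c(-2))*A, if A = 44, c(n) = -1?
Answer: 150481/57 ≈ 2640.0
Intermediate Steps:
X(s) = 1/(42 + s)
X(y(0, 15)) + (61 + c(-2))*A = 1/(42 + 15) + (61 - 1)*44 = 1/57 + 60*44 = 1/57 + 2640 = 150481/57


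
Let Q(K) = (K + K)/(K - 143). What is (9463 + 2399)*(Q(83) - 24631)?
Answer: -1461028701/5 ≈ -2.9221e+8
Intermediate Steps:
Q(K) = 2*K/(-143 + K) (Q(K) = (2*K)/(-143 + K) = 2*K/(-143 + K))
(9463 + 2399)*(Q(83) - 24631) = (9463 + 2399)*(2*83/(-143 + 83) - 24631) = 11862*(2*83/(-60) - 24631) = 11862*(2*83*(-1/60) - 24631) = 11862*(-83/30 - 24631) = 11862*(-739013/30) = -1461028701/5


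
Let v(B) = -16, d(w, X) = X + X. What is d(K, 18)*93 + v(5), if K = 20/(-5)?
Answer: 3332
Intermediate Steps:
K = -4 (K = 20*(-⅕) = -4)
d(w, X) = 2*X
d(K, 18)*93 + v(5) = (2*18)*93 - 16 = 36*93 - 16 = 3348 - 16 = 3332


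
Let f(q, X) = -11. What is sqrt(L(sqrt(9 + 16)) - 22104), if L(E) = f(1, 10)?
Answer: I*sqrt(22115) ≈ 148.71*I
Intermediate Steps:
L(E) = -11
sqrt(L(sqrt(9 + 16)) - 22104) = sqrt(-11 - 22104) = sqrt(-22115) = I*sqrt(22115)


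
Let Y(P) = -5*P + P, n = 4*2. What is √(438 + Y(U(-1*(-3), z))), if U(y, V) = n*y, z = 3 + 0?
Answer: 3*√38 ≈ 18.493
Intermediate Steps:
n = 8
z = 3
U(y, V) = 8*y
Y(P) = -4*P
√(438 + Y(U(-1*(-3), z))) = √(438 - 32*(-1*(-3))) = √(438 - 32*3) = √(438 - 4*24) = √(438 - 96) = √342 = 3*√38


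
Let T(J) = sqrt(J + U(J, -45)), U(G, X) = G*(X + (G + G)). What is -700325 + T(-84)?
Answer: -700325 + 4*sqrt(1113) ≈ -7.0019e+5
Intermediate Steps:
U(G, X) = G*(X + 2*G)
T(J) = sqrt(J + J*(-45 + 2*J))
-700325 + T(-84) = -700325 + sqrt(2)*sqrt(-84*(-22 - 84)) = -700325 + sqrt(2)*sqrt(-84*(-106)) = -700325 + sqrt(2)*sqrt(8904) = -700325 + sqrt(2)*(2*sqrt(2226)) = -700325 + 4*sqrt(1113)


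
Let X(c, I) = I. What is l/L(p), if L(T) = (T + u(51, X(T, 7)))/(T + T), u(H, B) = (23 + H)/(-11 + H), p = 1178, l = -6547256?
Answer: -308506702720/23597 ≈ -1.3074e+7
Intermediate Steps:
u(H, B) = (23 + H)/(-11 + H)
L(T) = (37/20 + T)/(2*T) (L(T) = (T + (23 + 51)/(-11 + 51))/(T + T) = (T + 74/40)/((2*T)) = (T + (1/40)*74)*(1/(2*T)) = (T + 37/20)*(1/(2*T)) = (37/20 + T)*(1/(2*T)) = (37/20 + T)/(2*T))
l/L(p) = -6547256*47120/(37 + 20*1178) = -6547256*47120/(37 + 23560) = -6547256/((1/40)*(1/1178)*23597) = -6547256/23597/47120 = -6547256*47120/23597 = -308506702720/23597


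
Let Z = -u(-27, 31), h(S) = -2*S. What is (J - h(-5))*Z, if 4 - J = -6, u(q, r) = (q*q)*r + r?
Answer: 0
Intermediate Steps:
u(q, r) = r + r*q**2 (u(q, r) = q**2*r + r = r*q**2 + r = r + r*q**2)
J = 10 (J = 4 - 1*(-6) = 4 + 6 = 10)
Z = -22630 (Z = -31*(1 + (-27)**2) = -31*(1 + 729) = -31*730 = -1*22630 = -22630)
(J - h(-5))*Z = (10 - (-2)*(-5))*(-22630) = (10 - 1*10)*(-22630) = (10 - 10)*(-22630) = 0*(-22630) = 0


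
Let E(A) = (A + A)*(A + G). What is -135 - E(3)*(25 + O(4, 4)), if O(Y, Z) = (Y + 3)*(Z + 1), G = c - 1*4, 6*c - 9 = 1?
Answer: -375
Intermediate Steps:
c = 5/3 (c = 3/2 + (⅙)*1 = 3/2 + ⅙ = 5/3 ≈ 1.6667)
G = -7/3 (G = 5/3 - 1*4 = 5/3 - 4 = -7/3 ≈ -2.3333)
O(Y, Z) = (1 + Z)*(3 + Y) (O(Y, Z) = (3 + Y)*(1 + Z) = (1 + Z)*(3 + Y))
E(A) = 2*A*(-7/3 + A) (E(A) = (A + A)*(A - 7/3) = (2*A)*(-7/3 + A) = 2*A*(-7/3 + A))
-135 - E(3)*(25 + O(4, 4)) = -135 - (⅔)*3*(-7 + 3*3)*(25 + (3 + 4 + 3*4 + 4*4)) = -135 - (⅔)*3*(-7 + 9)*(25 + (3 + 4 + 12 + 16)) = -135 - (⅔)*3*2*(25 + 35) = -135 - 4*60 = -135 - 1*240 = -135 - 240 = -375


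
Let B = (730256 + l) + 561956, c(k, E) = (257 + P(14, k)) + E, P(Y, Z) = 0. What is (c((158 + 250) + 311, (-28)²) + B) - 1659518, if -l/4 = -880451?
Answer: 3155539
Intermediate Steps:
l = 3521804 (l = -4*(-880451) = 3521804)
c(k, E) = 257 + E (c(k, E) = (257 + 0) + E = 257 + E)
B = 4814016 (B = (730256 + 3521804) + 561956 = 4252060 + 561956 = 4814016)
(c((158 + 250) + 311, (-28)²) + B) - 1659518 = ((257 + (-28)²) + 4814016) - 1659518 = ((257 + 784) + 4814016) - 1659518 = (1041 + 4814016) - 1659518 = 4815057 - 1659518 = 3155539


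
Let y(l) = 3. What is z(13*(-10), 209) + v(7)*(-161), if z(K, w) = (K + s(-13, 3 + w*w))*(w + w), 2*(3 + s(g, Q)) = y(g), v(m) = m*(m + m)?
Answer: -70745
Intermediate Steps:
v(m) = 2*m² (v(m) = m*(2*m) = 2*m²)
s(g, Q) = -3/2 (s(g, Q) = -3 + (½)*3 = -3 + 3/2 = -3/2)
z(K, w) = 2*w*(-3/2 + K) (z(K, w) = (K - 3/2)*(w + w) = (-3/2 + K)*(2*w) = 2*w*(-3/2 + K))
z(13*(-10), 209) + v(7)*(-161) = 209*(-3 + 2*(13*(-10))) + (2*7²)*(-161) = 209*(-3 + 2*(-130)) + (2*49)*(-161) = 209*(-3 - 260) + 98*(-161) = 209*(-263) - 15778 = -54967 - 15778 = -70745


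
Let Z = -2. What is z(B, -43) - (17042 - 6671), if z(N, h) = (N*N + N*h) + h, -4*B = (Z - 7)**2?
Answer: -146131/16 ≈ -9133.2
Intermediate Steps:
B = -81/4 (B = -(-2 - 7)**2/4 = -1/4*(-9)**2 = -1/4*81 = -81/4 ≈ -20.250)
z(N, h) = h + N**2 + N*h (z(N, h) = (N**2 + N*h) + h = h + N**2 + N*h)
z(B, -43) - (17042 - 6671) = (-43 + (-81/4)**2 - 81/4*(-43)) - (17042 - 6671) = (-43 + 6561/16 + 3483/4) - 1*10371 = 19805/16 - 10371 = -146131/16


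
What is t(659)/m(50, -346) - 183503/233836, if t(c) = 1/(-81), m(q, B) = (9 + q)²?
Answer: -51740923219/65932632396 ≈ -0.78475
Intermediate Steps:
t(c) = -1/81
t(659)/m(50, -346) - 183503/233836 = -1/(81*(9 + 50)²) - 183503/233836 = -1/(81*(59²)) - 183503*1/233836 = -1/81/3481 - 183503/233836 = -1/81*1/3481 - 183503/233836 = -1/281961 - 183503/233836 = -51740923219/65932632396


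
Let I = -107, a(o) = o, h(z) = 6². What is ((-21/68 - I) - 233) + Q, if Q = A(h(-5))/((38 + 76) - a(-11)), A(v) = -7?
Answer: -1074101/8500 ≈ -126.36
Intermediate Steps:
h(z) = 36
Q = -7/125 (Q = -7/((38 + 76) - 1*(-11)) = -7/(114 + 11) = -7/125 ≈ -0.056000)
((-21/68 - I) - 233) + Q = ((-21/68 - 1*(-107)) - 233) - 7/125 = ((-21*1/68 + 107) - 233) - 7/125 = ((-21/68 + 107) - 233) - 7/125 = (7255/68 - 233) - 7/125 = -8589/68 - 7/125 = -1074101/8500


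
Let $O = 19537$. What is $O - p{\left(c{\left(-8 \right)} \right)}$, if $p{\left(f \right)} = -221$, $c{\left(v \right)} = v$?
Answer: $19758$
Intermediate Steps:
$O - p{\left(c{\left(-8 \right)} \right)} = 19537 - -221 = 19537 + 221 = 19758$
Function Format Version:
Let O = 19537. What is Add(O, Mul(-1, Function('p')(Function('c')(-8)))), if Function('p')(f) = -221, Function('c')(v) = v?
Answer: 19758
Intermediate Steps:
Add(O, Mul(-1, Function('p')(Function('c')(-8)))) = Add(19537, Mul(-1, -221)) = Add(19537, 221) = 19758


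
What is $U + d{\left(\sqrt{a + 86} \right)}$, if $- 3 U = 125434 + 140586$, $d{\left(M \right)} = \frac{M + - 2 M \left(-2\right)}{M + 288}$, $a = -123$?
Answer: $\frac{5 \left(- 53201 \sqrt{37} + 15322752 i\right)}{3 \left(\sqrt{37} - 288 i\right)} \approx -88673.0 + 0.10556 i$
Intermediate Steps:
$d{\left(M \right)} = \frac{5 M}{288 + M}$ ($d{\left(M \right)} = \frac{M + 4 M}{288 + M} = \frac{5 M}{288 + M}$)
$U = - \frac{266020}{3}$ ($U = - \frac{125434 + 140586}{3} = \left(- \frac{1}{3}\right) 266020 = - \frac{266020}{3} \approx -88673.0$)
$U + d{\left(\sqrt{a + 86} \right)} = - \frac{266020}{3} + \frac{5 \sqrt{-123 + 86}}{288 + \sqrt{-123 + 86}} = - \frac{266020}{3} + \frac{5 \sqrt{-37}}{288 + \sqrt{-37}} = - \frac{266020}{3} + \frac{5 i \sqrt{37}}{288 + i \sqrt{37}}$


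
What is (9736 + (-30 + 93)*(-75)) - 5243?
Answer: -232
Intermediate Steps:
(9736 + (-30 + 93)*(-75)) - 5243 = (9736 + 63*(-75)) - 5243 = (9736 - 4725) - 5243 = 5011 - 5243 = -232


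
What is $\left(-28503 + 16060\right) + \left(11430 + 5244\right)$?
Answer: $4231$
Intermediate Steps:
$\left(-28503 + 16060\right) + \left(11430 + 5244\right) = -12443 + 16674 = 4231$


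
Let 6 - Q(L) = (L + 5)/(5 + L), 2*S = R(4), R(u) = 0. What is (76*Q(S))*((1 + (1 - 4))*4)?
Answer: -3040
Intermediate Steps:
S = 0 (S = (1/2)*0 = 0)
Q(L) = 5 (Q(L) = 6 - (L + 5)/(5 + L) = 6 - (5 + L)/(5 + L) = 6 - 1*1 = 6 - 1 = 5)
(76*Q(S))*((1 + (1 - 4))*4) = (76*5)*((1 + (1 - 4))*4) = 380*((1 - 3)*4) = 380*(-2*4) = 380*(-8) = -3040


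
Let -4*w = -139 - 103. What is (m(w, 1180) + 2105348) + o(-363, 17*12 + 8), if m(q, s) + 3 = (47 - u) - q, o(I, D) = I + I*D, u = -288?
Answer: 4056601/2 ≈ 2.0283e+6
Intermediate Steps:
o(I, D) = I + D*I
w = 121/2 (w = -(-139 - 103)/4 = -¼*(-242) = 121/2 ≈ 60.500)
m(q, s) = 332 - q (m(q, s) = -3 + ((47 - 1*(-288)) - q) = -3 + ((47 + 288) - q) = -3 + (335 - q) = 332 - q)
(m(w, 1180) + 2105348) + o(-363, 17*12 + 8) = ((332 - 1*121/2) + 2105348) - 363*(1 + (17*12 + 8)) = ((332 - 121/2) + 2105348) - 363*(1 + (204 + 8)) = (543/2 + 2105348) - 363*(1 + 212) = 4211239/2 - 363*213 = 4211239/2 - 77319 = 4056601/2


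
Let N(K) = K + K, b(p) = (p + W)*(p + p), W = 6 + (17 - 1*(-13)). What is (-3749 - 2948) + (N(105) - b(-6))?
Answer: -6127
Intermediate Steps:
W = 36 (W = 6 + (17 + 13) = 6 + 30 = 36)
b(p) = 2*p*(36 + p) (b(p) = (p + 36)*(p + p) = (36 + p)*(2*p) = 2*p*(36 + p))
N(K) = 2*K
(-3749 - 2948) + (N(105) - b(-6)) = (-3749 - 2948) + (2*105 - 2*(-6)*(36 - 6)) = -6697 + (210 - 2*(-6)*30) = -6697 + (210 - 1*(-360)) = -6697 + (210 + 360) = -6697 + 570 = -6127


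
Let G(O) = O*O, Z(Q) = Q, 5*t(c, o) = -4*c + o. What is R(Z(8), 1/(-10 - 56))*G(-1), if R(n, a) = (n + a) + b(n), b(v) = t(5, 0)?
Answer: 263/66 ≈ 3.9848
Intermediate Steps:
t(c, o) = -4*c/5 + o/5 (t(c, o) = (-4*c + o)/5 = (o - 4*c)/5 = -4*c/5 + o/5)
b(v) = -4 (b(v) = -⅘*5 + (⅕)*0 = -4 + 0 = -4)
R(n, a) = -4 + a + n (R(n, a) = (n + a) - 4 = (a + n) - 4 = -4 + a + n)
G(O) = O²
R(Z(8), 1/(-10 - 56))*G(-1) = (-4 + 1/(-10 - 56) + 8)*(-1)² = (-4 + 1/(-66) + 8)*1 = (-4 - 1/66 + 8)*1 = (263/66)*1 = 263/66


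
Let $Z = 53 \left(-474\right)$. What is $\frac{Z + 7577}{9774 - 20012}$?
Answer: $\frac{17545}{10238} \approx 1.7137$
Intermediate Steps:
$Z = -25122$
$\frac{Z + 7577}{9774 - 20012} = \frac{-25122 + 7577}{9774 - 20012} = - \frac{17545}{-10238} = \left(-17545\right) \left(- \frac{1}{10238}\right) = \frac{17545}{10238}$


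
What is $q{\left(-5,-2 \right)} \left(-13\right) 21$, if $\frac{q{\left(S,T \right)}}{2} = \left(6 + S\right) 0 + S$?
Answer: $2730$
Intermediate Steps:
$q{\left(S,T \right)} = 2 S$ ($q{\left(S,T \right)} = 2 \left(\left(6 + S\right) 0 + S\right) = 2 \left(0 + S\right) = 2 S$)
$q{\left(-5,-2 \right)} \left(-13\right) 21 = 2 \left(-5\right) \left(-13\right) 21 = \left(-10\right) \left(-13\right) 21 = 130 \cdot 21 = 2730$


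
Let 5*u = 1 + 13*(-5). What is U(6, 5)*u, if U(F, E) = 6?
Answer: -384/5 ≈ -76.800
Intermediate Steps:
u = -64/5 (u = (1 + 13*(-5))/5 = (1 - 65)/5 = (⅕)*(-64) = -64/5 ≈ -12.800)
U(6, 5)*u = 6*(-64/5) = -384/5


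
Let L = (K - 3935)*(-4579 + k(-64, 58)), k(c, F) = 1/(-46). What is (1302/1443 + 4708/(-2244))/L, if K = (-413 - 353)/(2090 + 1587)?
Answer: -4961442286/74766516633112785 ≈ -6.6359e-8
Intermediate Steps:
k(c, F) = -1/46
K = -766/3677 ≈ -0.20832
L = 3047838108235/169142 (L = (-766/3677 - 3935)*(-4579 - 1/46) = -14469761/3677*(-210635/46) = 3047838108235/169142 ≈ 1.8019e+7)
(1302/1443 + 4708/(-2244))/L = (1302/1443 + 4708/(-2244))/(3047838108235/169142) = (1302*(1/1443) + 4708*(-1/2244))*(169142/3047838108235) = (434/481 - 107/51)*(169142/3047838108235) = -29333/24531*169142/3047838108235 = -4961442286/74766516633112785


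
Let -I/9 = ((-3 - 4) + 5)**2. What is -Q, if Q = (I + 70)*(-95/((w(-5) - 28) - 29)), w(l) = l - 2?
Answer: -1615/32 ≈ -50.469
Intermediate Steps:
w(l) = -2 + l
I = -36 (I = -9*((-3 - 4) + 5)**2 = -9*(-7 + 5)**2 = -9*(-2)**2 = -9*4 = -36)
Q = 1615/32 (Q = (-36 + 70)*(-95/(((-2 - 5) - 28) - 29)) = 34*(-95/((-7 - 28) - 29)) = 34*(-95/(-35 - 29)) = 34*(-95/(-64)) = 34*(-95*(-1/64)) = 34*(95/64) = 1615/32 ≈ 50.469)
-Q = -1*1615/32 = -1615/32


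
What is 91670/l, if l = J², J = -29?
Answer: 91670/841 ≈ 109.00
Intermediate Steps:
l = 841 (l = (-29)² = 841)
91670/l = 91670/841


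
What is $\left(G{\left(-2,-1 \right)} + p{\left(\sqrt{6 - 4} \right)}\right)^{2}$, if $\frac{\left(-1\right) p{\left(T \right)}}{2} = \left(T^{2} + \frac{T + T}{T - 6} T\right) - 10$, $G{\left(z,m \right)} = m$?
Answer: $\frac{77873}{289} + \frac{2232 \sqrt{2}}{289} \approx 280.38$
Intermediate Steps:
$p{\left(T \right)} = 20 - 2 T^{2} - \frac{4 T^{2}}{-6 + T}$ ($p{\left(T \right)} = - 2 \left(\left(T^{2} + \frac{T + T}{T - 6} T\right) - 10\right) = - 2 \left(\left(T^{2} + \frac{2 T}{-6 + T} T\right) - 10\right) = - 2 \left(\left(T^{2} + \frac{2 T^{2}}{-6 + T}\right) - 10\right) = - 2 \left(-10 + T^{2} + \frac{2 T^{2}}{-6 + T}\right) = 20 - 2 T^{2} - \frac{4 T^{2}}{-6 + T}$)
$\left(G{\left(-2,-1 \right)} + p{\left(\sqrt{6 - 4} \right)}\right)^{2} = \left(-1 + \frac{2 \left(-60 - \left(\sqrt{6 - 4}\right)^{3} + 4 \left(\sqrt{6 - 4}\right)^{2} + 10 \sqrt{6 - 4}\right)}{-6 + \sqrt{6 - 4}}\right)^{2} = \left(-1 + \frac{2 \left(-60 - \left(\sqrt{2}\right)^{3} + 4 \left(\sqrt{2}\right)^{2} + 10 \sqrt{2}\right)}{-6 + \sqrt{2}}\right)^{2} = \left(-1 + \frac{2 \left(-60 - 2 \sqrt{2} + 4 \cdot 2 + 10 \sqrt{2}\right)}{-6 + \sqrt{2}}\right)^{2} = \left(-1 + \frac{2 \left(-60 - 2 \sqrt{2} + 8 + 10 \sqrt{2}\right)}{-6 + \sqrt{2}}\right)^{2} = \left(-1 + \frac{2 \left(-52 + 8 \sqrt{2}\right)}{-6 + \sqrt{2}}\right)^{2}$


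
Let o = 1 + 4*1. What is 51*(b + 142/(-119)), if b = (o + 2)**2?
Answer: 17067/7 ≈ 2438.1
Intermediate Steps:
o = 5 (o = 1 + 4 = 5)
b = 49 (b = (5 + 2)**2 = 7**2 = 49)
51*(b + 142/(-119)) = 51*(49 + 142/(-119)) = 51*(49 + 142*(-1/119)) = 51*(49 - 142/119) = 51*(5689/119) = 17067/7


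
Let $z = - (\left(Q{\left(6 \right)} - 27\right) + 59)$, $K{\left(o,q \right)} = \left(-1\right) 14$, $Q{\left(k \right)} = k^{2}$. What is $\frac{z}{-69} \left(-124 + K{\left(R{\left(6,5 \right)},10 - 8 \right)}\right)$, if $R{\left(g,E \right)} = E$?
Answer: $-136$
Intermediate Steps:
$K{\left(o,q \right)} = -14$
$z = -68$ ($z = - (\left(6^{2} - 27\right) + 59) = - (\left(36 - 27\right) + 59) = - (9 + 59) = \left(-1\right) 68 = -68$)
$\frac{z}{-69} \left(-124 + K{\left(R{\left(6,5 \right)},10 - 8 \right)}\right) = - \frac{68}{-69} \left(-124 - 14\right) = \left(-68\right) \left(- \frac{1}{69}\right) \left(-138\right) = \frac{68}{69} \left(-138\right) = -136$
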